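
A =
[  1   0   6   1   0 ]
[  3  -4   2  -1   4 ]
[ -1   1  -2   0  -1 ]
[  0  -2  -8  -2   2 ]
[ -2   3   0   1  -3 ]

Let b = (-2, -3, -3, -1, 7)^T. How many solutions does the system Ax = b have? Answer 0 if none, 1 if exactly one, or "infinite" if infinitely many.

0

Row reduce the augmented matrix [A | b].
R2 ← R2 − (3)·R1: [0, -4, -16, -4, 4, 3]
R3 ← R3 + R1: [0, 1, 4, 1, -1, -5]
R5 ← R5 + (2)·R1: [0, 3, 12, 3, -3, 3]
R3 ← R3 + (1/4)·R2: [0, 0, 0, 0, 0, -17/4]
R4 ← R4 − (1/2)·R2: [0, 0, 0, 0, 0, -5/2]
R5 ← R5 + (3/4)·R2: [0, 0, 0, 0, 0, 21/4]
R4 ← R4 − (10/17)·R3: [0, 0, 0, 0, 0, 0]
R5 ← R5 + (21/17)·R3: [0, 0, 0, 0, 0, 0]
The echelon form has 3 nonzero rows; the last pivot sits in the augmented column, so rank(A) = 2 but rank([A|b]) = 3.
Since the ranks differ, the system is inconsistent.
It has no solutions.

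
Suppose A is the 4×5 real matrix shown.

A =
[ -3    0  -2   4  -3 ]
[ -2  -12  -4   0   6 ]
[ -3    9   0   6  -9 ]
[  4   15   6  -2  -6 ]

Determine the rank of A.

Row reduce to echelon form.
R2 ← R2 − (2/3)·R1: [0, -12, -8/3, -8/3, 8]
R3 ← R3 − R1: [0, 9, 2, 2, -6]
R4 ← R4 + (4/3)·R1: [0, 15, 10/3, 10/3, -10]
R3 ← R3 + (3/4)·R2: [0, 0, 0, 0, 0]
R4 ← R4 + (5/4)·R2: [0, 0, 0, 0, 0]
Echelon form has 2 nonzero rows, so rank(A) = 2.

2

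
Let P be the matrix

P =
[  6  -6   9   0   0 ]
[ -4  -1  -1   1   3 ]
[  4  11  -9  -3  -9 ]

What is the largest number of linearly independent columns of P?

2

Row reduce to echelon form.
R2 ← R2 + (2/3)·R1: [0, -5, 5, 1, 3]
R3 ← R3 − (2/3)·R1: [0, 15, -15, -3, -9]
R3 ← R3 + (3)·R2: [0, 0, 0, 0, 0]
Echelon form has 2 nonzero rows, so rank(P) = 2.
The rank gives the maximum number of linearly independent columns: 2.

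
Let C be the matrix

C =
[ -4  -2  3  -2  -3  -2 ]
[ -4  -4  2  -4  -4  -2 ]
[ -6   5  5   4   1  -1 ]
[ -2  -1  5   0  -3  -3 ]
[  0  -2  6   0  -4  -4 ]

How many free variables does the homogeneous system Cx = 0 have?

Row reduce to echelon form.
R2 ← R2 − R1: [0, -2, -1, -2, -1, 0]
R3 ← R3 − (3/2)·R1: [0, 8, 1/2, 7, 11/2, 2]
R4 ← R4 − (1/2)·R1: [0, 0, 7/2, 1, -3/2, -2]
R3 ← R3 + (4)·R2: [0, 0, -7/2, -1, 3/2, 2]
R5 ← R5 − R2: [0, 0, 7, 2, -3, -4]
R4 ← R4 + R3: [0, 0, 0, 0, 0, 0]
R5 ← R5 + (2)·R3: [0, 0, 0, 0, 0, 0]
3 nonzero rows, so rank(C) = 3.
C has 6 columns; by rank–nullity, nullity = 6 − 3 = 3.

3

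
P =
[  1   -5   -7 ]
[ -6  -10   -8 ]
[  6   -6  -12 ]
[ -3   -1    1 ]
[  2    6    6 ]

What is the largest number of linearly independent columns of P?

Row reduce to echelon form.
R2 ← R2 + (6)·R1: [0, -40, -50]
R3 ← R3 − (6)·R1: [0, 24, 30]
R4 ← R4 + (3)·R1: [0, -16, -20]
R5 ← R5 − (2)·R1: [0, 16, 20]
R3 ← R3 + (3/5)·R2: [0, 0, 0]
R4 ← R4 − (2/5)·R2: [0, 0, 0]
R5 ← R5 + (2/5)·R2: [0, 0, 0]
Echelon form has 2 nonzero rows, so rank(P) = 2.
The rank gives the maximum number of linearly independent columns: 2.

2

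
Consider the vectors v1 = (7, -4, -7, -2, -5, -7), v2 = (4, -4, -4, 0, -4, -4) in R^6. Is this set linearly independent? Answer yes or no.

yes

Form the matrix with these vectors as rows and row reduce.
R2 ← R2 − (4/7)·R1: [0, -12/7, 0, 8/7, -8/7, 0]
2 nonzero rows, so the 2 vectors span a space of dimension 2.
Since 2 = 2, the vectors are linearly independent.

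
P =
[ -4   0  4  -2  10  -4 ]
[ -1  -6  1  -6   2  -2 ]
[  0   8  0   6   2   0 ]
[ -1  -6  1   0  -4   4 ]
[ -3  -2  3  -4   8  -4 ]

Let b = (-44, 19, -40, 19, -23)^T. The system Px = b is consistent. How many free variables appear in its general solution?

3

Row reduce the augmented matrix [P | b].
R2 ← R2 − (1/4)·R1: [0, -6, 0, -11/2, -1/2, -1, 30]
R4 ← R4 − (1/4)·R1: [0, -6, 0, 1/2, -13/2, 5, 30]
R5 ← R5 − (3/4)·R1: [0, -2, 0, -5/2, 1/2, -1, 10]
R3 ← R3 + (4/3)·R2: [0, 0, 0, -4/3, 4/3, -4/3, 0]
R4 ← R4 − R2: [0, 0, 0, 6, -6, 6, 0]
R5 ← R5 − (1/3)·R2: [0, 0, 0, -2/3, 2/3, -2/3, 0]
R4 ← R4 + (9/2)·R3: [0, 0, 0, 0, 0, 0, 0]
R5 ← R5 − (1/2)·R3: [0, 0, 0, 0, 0, 0, 0]
The echelon form has 3 nonzero rows, and every pivot lies in the first 6 columns, so rank(P) = rank([P|b]) = 3.
The system is consistent.
Free variables = (unknowns) − (rank) = 6 − 3 = 3.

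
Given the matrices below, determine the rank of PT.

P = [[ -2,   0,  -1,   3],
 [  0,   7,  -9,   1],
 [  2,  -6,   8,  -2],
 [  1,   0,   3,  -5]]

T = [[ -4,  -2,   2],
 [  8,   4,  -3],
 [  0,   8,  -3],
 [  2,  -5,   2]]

First compute PT:
[[ 14, -19,   5],
 [ 58, -49,   8],
 [-60,  46,  -6],
 [-14,  47, -17]]
Now row reduce the product.
R2 ← R2 − (29/7)·R1: [0, 208/7, -89/7]
R3 ← R3 + (30/7)·R1: [0, -248/7, 108/7]
R4 ← R4 + R1: [0, 28, -12]
R3 ← R3 + (31/26)·R2: [0, 0, 7/26]
R4 ← R4 − (49/52)·R2: [0, 0, -1/52]
R4 ← R4 + (1/14)·R3: [0, 0, 0]
3 nonzero rows, so rank(PT) = 3.

3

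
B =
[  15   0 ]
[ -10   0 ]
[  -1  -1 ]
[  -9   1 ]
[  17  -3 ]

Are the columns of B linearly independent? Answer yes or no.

Row reduce B to echelon form.
R2 ← R2 + (2/3)·R1: [0, 0]
R3 ← R3 + (1/15)·R1: [0, -1]
R4 ← R4 + (3/5)·R1: [0, 1]
R5 ← R5 − (17/15)·R1: [0, -3]
Swap R2 ↔ R3
R4 ← R4 + R2: [0, 0]
R5 ← R5 − (3)·R2: [0, 0]
2 pivots among 2 columns.
Every column is a pivot column, so the columns are linearly independent.

yes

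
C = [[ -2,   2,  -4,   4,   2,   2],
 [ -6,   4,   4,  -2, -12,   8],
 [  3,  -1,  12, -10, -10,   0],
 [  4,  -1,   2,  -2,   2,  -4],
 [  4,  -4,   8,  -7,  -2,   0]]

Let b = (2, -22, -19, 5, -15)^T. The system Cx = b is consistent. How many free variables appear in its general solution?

2

Row reduce the augmented matrix [C | b].
R2 ← R2 − (3)·R1: [0, -2, 16, -14, -18, 2, -28]
R3 ← R3 + (3/2)·R1: [0, 2, 6, -4, -7, 3, -16]
R4 ← R4 + (2)·R1: [0, 3, -6, 6, 6, 0, 9]
R5 ← R5 + (2)·R1: [0, 0, 0, 1, 2, 4, -11]
R3 ← R3 + R2: [0, 0, 22, -18, -25, 5, -44]
R4 ← R4 + (3/2)·R2: [0, 0, 18, -15, -21, 3, -33]
R4 ← R4 − (9/11)·R3: [0, 0, 0, -3/11, -6/11, -12/11, 3]
R5 ← R5 + (11/3)·R4: [0, 0, 0, 0, 0, 0, 0]
The echelon form has 4 nonzero rows, and every pivot lies in the first 6 columns, so rank(C) = rank([C|b]) = 4.
The system is consistent.
Free variables = (unknowns) − (rank) = 6 − 4 = 2.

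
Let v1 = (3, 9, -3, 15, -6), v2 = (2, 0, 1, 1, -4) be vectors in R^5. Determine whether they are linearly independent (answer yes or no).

yes

Form the matrix with these vectors as rows and row reduce.
R2 ← R2 − (2/3)·R1: [0, -6, 3, -9, 0]
2 nonzero rows, so the 2 vectors span a space of dimension 2.
Since 2 = 2, the vectors are linearly independent.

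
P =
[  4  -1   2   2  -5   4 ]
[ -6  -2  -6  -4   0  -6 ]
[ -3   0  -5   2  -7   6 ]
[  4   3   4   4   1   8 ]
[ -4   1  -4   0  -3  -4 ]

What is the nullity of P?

1

Row reduce to echelon form.
R2 ← R2 + (3/2)·R1: [0, -7/2, -3, -1, -15/2, 0]
R3 ← R3 + (3/4)·R1: [0, -3/4, -7/2, 7/2, -43/4, 9]
R4 ← R4 − R1: [0, 4, 2, 2, 6, 4]
R5 ← R5 + R1: [0, 0, -2, 2, -8, 0]
R3 ← R3 − (3/14)·R2: [0, 0, -20/7, 26/7, -64/7, 9]
R4 ← R4 + (8/7)·R2: [0, 0, -10/7, 6/7, -18/7, 4]
R4 ← R4 − (1/2)·R3: [0, 0, 0, -1, 2, -1/2]
R5 ← R5 − (7/10)·R3: [0, 0, 0, -3/5, -8/5, -63/10]
R5 ← R5 − (3/5)·R4: [0, 0, 0, 0, -14/5, -6]
5 nonzero rows, so rank(P) = 5.
P has 6 columns; by rank–nullity, nullity = 6 − 5 = 1.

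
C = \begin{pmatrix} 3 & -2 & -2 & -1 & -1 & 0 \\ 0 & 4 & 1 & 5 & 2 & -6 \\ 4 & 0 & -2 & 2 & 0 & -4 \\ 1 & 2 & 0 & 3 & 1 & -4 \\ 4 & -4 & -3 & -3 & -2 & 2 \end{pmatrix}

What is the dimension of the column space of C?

Row reduce to echelon form.
R3 ← R3 − (4/3)·R1: [0, 8/3, 2/3, 10/3, 4/3, -4]
R4 ← R4 − (1/3)·R1: [0, 8/3, 2/3, 10/3, 4/3, -4]
R5 ← R5 − (4/3)·R1: [0, -4/3, -1/3, -5/3, -2/3, 2]
R3 ← R3 − (2/3)·R2: [0, 0, 0, 0, 0, 0]
R4 ← R4 − (2/3)·R2: [0, 0, 0, 0, 0, 0]
R5 ← R5 + (1/3)·R2: [0, 0, 0, 0, 0, 0]
Echelon form has 2 nonzero rows, so rank(C) = 2.
The column space has dimension equal to the rank: 2.

2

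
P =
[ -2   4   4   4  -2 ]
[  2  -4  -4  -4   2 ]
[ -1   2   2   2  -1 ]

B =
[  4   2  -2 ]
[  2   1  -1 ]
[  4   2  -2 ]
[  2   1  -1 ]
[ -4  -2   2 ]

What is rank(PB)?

1

First compute PB:
[[ 32,  16, -16],
 [-32, -16,  16],
 [ 16,   8,  -8]]
Now row reduce the product.
R2 ← R2 + R1: [0, 0, 0]
R3 ← R3 − (1/2)·R1: [0, 0, 0]
1 nonzero row, so rank(PB) = 1.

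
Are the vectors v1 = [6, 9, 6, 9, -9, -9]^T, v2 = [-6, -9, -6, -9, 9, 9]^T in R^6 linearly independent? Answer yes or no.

Form the matrix with these vectors as rows and row reduce.
R2 ← R2 + R1: [0, 0, 0, 0, 0, 0]
1 nonzero row, so the 2 vectors span a space of dimension 1.
Since 1 < 2, the vectors are linearly dependent.

no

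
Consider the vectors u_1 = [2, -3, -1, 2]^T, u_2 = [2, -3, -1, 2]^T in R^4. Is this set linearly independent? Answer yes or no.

Form the matrix with these vectors as rows and row reduce.
R2 ← R2 − R1: [0, 0, 0, 0]
1 nonzero row, so the 2 vectors span a space of dimension 1.
Since 1 < 2, the vectors are linearly dependent.

no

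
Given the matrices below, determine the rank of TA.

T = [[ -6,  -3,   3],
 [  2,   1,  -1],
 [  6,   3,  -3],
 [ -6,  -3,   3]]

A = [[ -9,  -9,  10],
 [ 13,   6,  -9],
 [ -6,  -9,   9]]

1

First compute TA:
[[ -3,   9,  -6],
 [  1,  -3,   2],
 [  3,  -9,   6],
 [ -3,   9,  -6]]
Now row reduce the product.
R2 ← R2 + (1/3)·R1: [0, 0, 0]
R3 ← R3 + R1: [0, 0, 0]
R4 ← R4 − R1: [0, 0, 0]
1 nonzero row, so rank(TA) = 1.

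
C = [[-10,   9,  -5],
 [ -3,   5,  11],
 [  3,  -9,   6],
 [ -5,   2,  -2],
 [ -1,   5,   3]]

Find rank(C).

Row reduce to echelon form.
R2 ← R2 − (3/10)·R1: [0, 23/10, 25/2]
R3 ← R3 + (3/10)·R1: [0, -63/10, 9/2]
R4 ← R4 − (1/2)·R1: [0, -5/2, 1/2]
R5 ← R5 − (1/10)·R1: [0, 41/10, 7/2]
R3 ← R3 + (63/23)·R2: [0, 0, 891/23]
R4 ← R4 + (25/23)·R2: [0, 0, 324/23]
R5 ← R5 − (41/23)·R2: [0, 0, -432/23]
R4 ← R4 − (4/11)·R3: [0, 0, 0]
R5 ← R5 + (16/33)·R3: [0, 0, 0]
Echelon form has 3 nonzero rows, so rank(C) = 3.

3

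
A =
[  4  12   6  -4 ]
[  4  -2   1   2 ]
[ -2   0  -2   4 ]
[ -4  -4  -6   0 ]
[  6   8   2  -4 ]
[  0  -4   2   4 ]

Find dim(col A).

4

Row reduce to echelon form.
R2 ← R2 − R1: [0, -14, -5, 6]
R3 ← R3 + (1/2)·R1: [0, 6, 1, 2]
R4 ← R4 + R1: [0, 8, 0, -4]
R5 ← R5 − (3/2)·R1: [0, -10, -7, 2]
R3 ← R3 + (3/7)·R2: [0, 0, -8/7, 32/7]
R4 ← R4 + (4/7)·R2: [0, 0, -20/7, -4/7]
R5 ← R5 − (5/7)·R2: [0, 0, -24/7, -16/7]
R6 ← R6 − (2/7)·R2: [0, 0, 24/7, 16/7]
R4 ← R4 − (5/2)·R3: [0, 0, 0, -12]
R5 ← R5 − (3)·R3: [0, 0, 0, -16]
R6 ← R6 + (3)·R3: [0, 0, 0, 16]
R5 ← R5 − (4/3)·R4: [0, 0, 0, 0]
R6 ← R6 + (4/3)·R4: [0, 0, 0, 0]
Echelon form has 4 nonzero rows, so rank(A) = 4.
The column space has dimension equal to the rank: 4.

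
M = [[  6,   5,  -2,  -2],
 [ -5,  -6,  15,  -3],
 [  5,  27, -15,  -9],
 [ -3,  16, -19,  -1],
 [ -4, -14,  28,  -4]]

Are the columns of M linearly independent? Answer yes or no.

no

Row reduce M to echelon form.
R2 ← R2 + (5/6)·R1: [0, -11/6, 40/3, -14/3]
R3 ← R3 − (5/6)·R1: [0, 137/6, -40/3, -22/3]
R4 ← R4 + (1/2)·R1: [0, 37/2, -20, -2]
R5 ← R5 + (2/3)·R1: [0, -32/3, 80/3, -16/3]
R3 ← R3 + (137/11)·R2: [0, 0, 1680/11, -720/11]
R4 ← R4 + (111/11)·R2: [0, 0, 1260/11, -540/11]
R5 ← R5 − (64/11)·R2: [0, 0, -560/11, 240/11]
R4 ← R4 − (3/4)·R3: [0, 0, 0, 0]
R5 ← R5 + (1/3)·R3: [0, 0, 0, 0]
3 pivots among 4 columns.
Only 3 < 4 pivot columns, so the columns are linearly dependent.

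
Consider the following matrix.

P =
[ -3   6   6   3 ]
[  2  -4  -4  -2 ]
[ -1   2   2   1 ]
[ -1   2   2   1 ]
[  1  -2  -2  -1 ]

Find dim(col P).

Row reduce to echelon form.
R2 ← R2 + (2/3)·R1: [0, 0, 0, 0]
R3 ← R3 − (1/3)·R1: [0, 0, 0, 0]
R4 ← R4 − (1/3)·R1: [0, 0, 0, 0]
R5 ← R5 + (1/3)·R1: [0, 0, 0, 0]
Echelon form has 1 nonzero row, so rank(P) = 1.
The column space has dimension equal to the rank: 1.

1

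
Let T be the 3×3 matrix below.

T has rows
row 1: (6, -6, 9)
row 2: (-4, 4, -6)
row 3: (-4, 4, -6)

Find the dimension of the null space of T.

2

Row reduce to echelon form.
R2 ← R2 + (2/3)·R1: [0, 0, 0]
R3 ← R3 + (2/3)·R1: [0, 0, 0]
1 nonzero row, so rank(T) = 1.
T has 3 columns; by rank–nullity, nullity = 3 − 1 = 2.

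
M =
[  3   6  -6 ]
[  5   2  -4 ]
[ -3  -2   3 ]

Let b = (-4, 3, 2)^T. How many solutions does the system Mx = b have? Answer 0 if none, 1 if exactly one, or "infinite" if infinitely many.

0

Row reduce the augmented matrix [M | b].
R2 ← R2 − (5/3)·R1: [0, -8, 6, 29/3]
R3 ← R3 + R1: [0, 4, -3, -2]
R3 ← R3 + (1/2)·R2: [0, 0, 0, 17/6]
The echelon form has 3 nonzero rows; the last pivot sits in the augmented column, so rank(M) = 2 but rank([M|b]) = 3.
Since the ranks differ, the system is inconsistent.
It has no solutions.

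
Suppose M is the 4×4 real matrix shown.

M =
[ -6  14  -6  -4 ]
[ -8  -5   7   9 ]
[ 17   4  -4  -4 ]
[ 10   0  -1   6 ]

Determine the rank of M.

4

Row reduce to echelon form.
R2 ← R2 − (4/3)·R1: [0, -71/3, 15, 43/3]
R3 ← R3 + (17/6)·R1: [0, 131/3, -21, -46/3]
R4 ← R4 + (5/3)·R1: [0, 70/3, -11, -2/3]
R3 ← R3 + (131/71)·R2: [0, 0, 474/71, 789/71]
R4 ← R4 + (70/71)·R2: [0, 0, 269/71, 956/71]
R4 ← R4 − (269/474)·R3: [0, 0, 0, 1131/158]
Echelon form has 4 nonzero rows, so rank(M) = 4.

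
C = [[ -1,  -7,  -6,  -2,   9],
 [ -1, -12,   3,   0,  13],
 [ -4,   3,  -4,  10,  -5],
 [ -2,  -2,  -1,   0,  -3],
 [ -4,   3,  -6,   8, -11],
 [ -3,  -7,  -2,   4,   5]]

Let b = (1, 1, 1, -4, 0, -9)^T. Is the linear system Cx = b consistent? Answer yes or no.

no

Row reduce the augmented matrix [C | b].
R2 ← R2 − R1: [0, -5, 9, 2, 4, 0]
R3 ← R3 − (4)·R1: [0, 31, 20, 18, -41, -3]
R4 ← R4 − (2)·R1: [0, 12, 11, 4, -21, -6]
R5 ← R5 − (4)·R1: [0, 31, 18, 16, -47, -4]
R6 ← R6 − (3)·R1: [0, 14, 16, 10, -22, -12]
R3 ← R3 + (31/5)·R2: [0, 0, 379/5, 152/5, -81/5, -3]
R4 ← R4 + (12/5)·R2: [0, 0, 163/5, 44/5, -57/5, -6]
R5 ← R5 + (31/5)·R2: [0, 0, 369/5, 142/5, -111/5, -4]
R6 ← R6 + (14/5)·R2: [0, 0, 206/5, 78/5, -54/5, -12]
R4 ← R4 − (163/379)·R3: [0, 0, 0, -1620/379, -1680/379, -1785/379]
R5 ← R5 − (369/379)·R3: [0, 0, 0, -454/379, -2436/379, -409/379]
R6 ← R6 − (206/379)·R3: [0, 0, 0, -350/379, -756/379, -3930/379]
R5 ← R5 − (227/810)·R4: [0, 0, 0, 0, -140/27, 13/54]
R6 ← R6 − (35/162)·R4: [0, 0, 0, 0, -28/27, -505/54]
R6 ← R6 − (1/5)·R5: [0, 0, 0, 0, 0, -47/5]
The echelon form has 6 nonzero rows; the last pivot sits in the augmented column, so rank(C) = 5 but rank([C|b]) = 6.
Since the ranks differ, the system is inconsistent.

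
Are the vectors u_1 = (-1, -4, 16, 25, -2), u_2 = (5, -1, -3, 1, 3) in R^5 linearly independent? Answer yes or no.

yes

Form the matrix with these vectors as rows and row reduce.
R2 ← R2 + (5)·R1: [0, -21, 77, 126, -7]
2 nonzero rows, so the 2 vectors span a space of dimension 2.
Since 2 = 2, the vectors are linearly independent.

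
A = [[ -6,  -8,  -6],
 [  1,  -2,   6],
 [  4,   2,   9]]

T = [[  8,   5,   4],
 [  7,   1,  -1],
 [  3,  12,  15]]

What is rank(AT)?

2

First compute AT:
[[-122, -110, -106],
 [ 12,  75,  96],
 [ 73, 130, 149]]
Now row reduce the product.
R2 ← R2 + (6/61)·R1: [0, 3915/61, 5220/61]
R3 ← R3 + (73/122)·R1: [0, 3915/61, 5220/61]
R3 ← R3 − R2: [0, 0, 0]
2 nonzero rows, so rank(AT) = 2.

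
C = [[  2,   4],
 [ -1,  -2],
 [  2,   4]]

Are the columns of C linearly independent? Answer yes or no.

no

Row reduce C to echelon form.
R2 ← R2 + (1/2)·R1: [0, 0]
R3 ← R3 − R1: [0, 0]
1 pivot among 2 columns.
Only 1 < 2 pivot columns, so the columns are linearly dependent.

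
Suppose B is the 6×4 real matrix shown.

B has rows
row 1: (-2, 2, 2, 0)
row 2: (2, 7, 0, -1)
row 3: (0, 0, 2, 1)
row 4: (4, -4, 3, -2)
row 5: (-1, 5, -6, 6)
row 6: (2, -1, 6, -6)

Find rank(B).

4

Row reduce to echelon form.
R2 ← R2 + R1: [0, 9, 2, -1]
R4 ← R4 + (2)·R1: [0, 0, 7, -2]
R5 ← R5 − (1/2)·R1: [0, 4, -7, 6]
R6 ← R6 + R1: [0, 1, 8, -6]
R5 ← R5 − (4/9)·R2: [0, 0, -71/9, 58/9]
R6 ← R6 − (1/9)·R2: [0, 0, 70/9, -53/9]
R4 ← R4 − (7/2)·R3: [0, 0, 0, -11/2]
R5 ← R5 + (71/18)·R3: [0, 0, 0, 187/18]
R6 ← R6 − (35/9)·R3: [0, 0, 0, -88/9]
R5 ← R5 + (17/9)·R4: [0, 0, 0, 0]
R6 ← R6 − (16/9)·R4: [0, 0, 0, 0]
Echelon form has 4 nonzero rows, so rank(B) = 4.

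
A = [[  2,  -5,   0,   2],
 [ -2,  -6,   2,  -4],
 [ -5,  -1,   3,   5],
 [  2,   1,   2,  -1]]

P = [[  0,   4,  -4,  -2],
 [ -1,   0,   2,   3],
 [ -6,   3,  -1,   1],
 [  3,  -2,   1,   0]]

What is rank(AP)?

4

First compute AP:
[[ 11,   4, -16, -19],
 [-18,   6, -10, -12],
 [ -2, -21,  20,  10],
 [-16,  16,  -9,   1]]
Now row reduce the product.
R2 ← R2 + (18/11)·R1: [0, 138/11, -398/11, -474/11]
R3 ← R3 + (2/11)·R1: [0, -223/11, 188/11, 72/11]
R4 ← R4 + (16/11)·R1: [0, 240/11, -355/11, -293/11]
R3 ← R3 + (223/138)·R2: [0, 0, -2855/69, -1451/23]
R4 ← R4 − (40/23)·R2: [0, 0, 705/23, 1111/23]
R4 ← R4 + (423/571)·R3: [0, 0, 0, 896/571]
4 nonzero rows, so rank(AP) = 4.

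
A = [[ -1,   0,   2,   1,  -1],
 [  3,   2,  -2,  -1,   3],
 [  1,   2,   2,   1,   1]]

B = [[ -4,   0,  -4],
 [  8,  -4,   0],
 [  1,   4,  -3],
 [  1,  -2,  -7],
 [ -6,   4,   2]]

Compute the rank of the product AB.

2

First compute AB:
[[ 13,   2, -11],
 [-17,  -2,   7],
 [  9,   2, -15]]
Now row reduce the product.
R2 ← R2 + (17/13)·R1: [0, 8/13, -96/13]
R3 ← R3 − (9/13)·R1: [0, 8/13, -96/13]
R3 ← R3 − R2: [0, 0, 0]
2 nonzero rows, so rank(AB) = 2.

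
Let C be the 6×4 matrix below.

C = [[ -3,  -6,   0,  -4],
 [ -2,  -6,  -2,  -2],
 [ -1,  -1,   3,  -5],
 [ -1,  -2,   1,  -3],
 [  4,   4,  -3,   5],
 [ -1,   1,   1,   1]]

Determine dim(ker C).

Row reduce to echelon form.
R2 ← R2 − (2/3)·R1: [0, -2, -2, 2/3]
R3 ← R3 − (1/3)·R1: [0, 1, 3, -11/3]
R4 ← R4 − (1/3)·R1: [0, 0, 1, -5/3]
R5 ← R5 + (4/3)·R1: [0, -4, -3, -1/3]
R6 ← R6 − (1/3)·R1: [0, 3, 1, 7/3]
R3 ← R3 + (1/2)·R2: [0, 0, 2, -10/3]
R5 ← R5 − (2)·R2: [0, 0, 1, -5/3]
R6 ← R6 + (3/2)·R2: [0, 0, -2, 10/3]
R4 ← R4 − (1/2)·R3: [0, 0, 0, 0]
R5 ← R5 − (1/2)·R3: [0, 0, 0, 0]
R6 ← R6 + R3: [0, 0, 0, 0]
3 nonzero rows, so rank(C) = 3.
C has 4 columns; by rank–nullity, nullity = 4 − 3 = 1.

1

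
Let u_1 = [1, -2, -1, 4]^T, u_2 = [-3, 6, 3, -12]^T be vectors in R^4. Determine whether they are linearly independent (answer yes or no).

Form the matrix with these vectors as rows and row reduce.
R2 ← R2 + (3)·R1: [0, 0, 0, 0]
1 nonzero row, so the 2 vectors span a space of dimension 1.
Since 1 < 2, the vectors are linearly dependent.

no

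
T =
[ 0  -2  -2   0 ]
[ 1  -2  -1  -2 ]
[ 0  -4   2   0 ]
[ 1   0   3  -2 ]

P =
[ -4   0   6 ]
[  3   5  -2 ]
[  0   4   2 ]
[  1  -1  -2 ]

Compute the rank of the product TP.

2

First compute TP:
[[ -6, -18,   0],
 [-12, -12,  12],
 [-12, -12,  12],
 [ -6,  14,  16]]
Now row reduce the product.
R2 ← R2 − (2)·R1: [0, 24, 12]
R3 ← R3 − (2)·R1: [0, 24, 12]
R4 ← R4 − R1: [0, 32, 16]
R3 ← R3 − R2: [0, 0, 0]
R4 ← R4 − (4/3)·R2: [0, 0, 0]
2 nonzero rows, so rank(TP) = 2.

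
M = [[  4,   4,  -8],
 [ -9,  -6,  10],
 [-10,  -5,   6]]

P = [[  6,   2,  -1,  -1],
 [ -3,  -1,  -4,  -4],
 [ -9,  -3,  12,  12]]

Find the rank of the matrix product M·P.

First compute MP:
[[ 84,  28, -116, -116],
 [-126, -42, 153, 153],
 [-99, -33, 102, 102]]
Now row reduce the product.
R2 ← R2 + (3/2)·R1: [0, 0, -21, -21]
R3 ← R3 + (33/28)·R1: [0, 0, -243/7, -243/7]
R3 ← R3 − (81/49)·R2: [0, 0, 0, 0]
2 nonzero rows, so rank(MP) = 2.

2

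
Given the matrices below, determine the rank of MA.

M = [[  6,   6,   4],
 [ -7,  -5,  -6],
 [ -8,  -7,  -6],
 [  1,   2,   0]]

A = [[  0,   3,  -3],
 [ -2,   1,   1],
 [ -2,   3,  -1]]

2

First compute MA:
[[-20,  36, -16],
 [ 22, -44,  22],
 [ 26, -49,  23],
 [ -4,   5,  -1]]
Now row reduce the product.
R2 ← R2 + (11/10)·R1: [0, -22/5, 22/5]
R3 ← R3 + (13/10)·R1: [0, -11/5, 11/5]
R4 ← R4 − (1/5)·R1: [0, -11/5, 11/5]
R3 ← R3 − (1/2)·R2: [0, 0, 0]
R4 ← R4 − (1/2)·R2: [0, 0, 0]
2 nonzero rows, so rank(MA) = 2.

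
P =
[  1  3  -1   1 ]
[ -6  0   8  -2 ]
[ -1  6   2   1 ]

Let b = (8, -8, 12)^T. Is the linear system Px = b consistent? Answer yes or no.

yes

Row reduce the augmented matrix [P | b].
R2 ← R2 + (6)·R1: [0, 18, 2, 4, 40]
R3 ← R3 + R1: [0, 9, 1, 2, 20]
R3 ← R3 − (1/2)·R2: [0, 0, 0, 0, 0]
The echelon form has 2 nonzero rows, and every pivot lies in the first 4 columns, so rank(P) = rank([P|b]) = 2.
The system is consistent.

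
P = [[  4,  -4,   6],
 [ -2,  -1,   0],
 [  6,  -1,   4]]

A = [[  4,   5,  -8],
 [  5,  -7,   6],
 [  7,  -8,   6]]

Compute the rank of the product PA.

First compute PA:
[[ 38,   0, -20],
 [-13,  -3,  10],
 [ 47,   5, -30]]
Now row reduce the product.
R2 ← R2 + (13/38)·R1: [0, -3, 60/19]
R3 ← R3 − (47/38)·R1: [0, 5, -100/19]
R3 ← R3 + (5/3)·R2: [0, 0, 0]
2 nonzero rows, so rank(PA) = 2.

2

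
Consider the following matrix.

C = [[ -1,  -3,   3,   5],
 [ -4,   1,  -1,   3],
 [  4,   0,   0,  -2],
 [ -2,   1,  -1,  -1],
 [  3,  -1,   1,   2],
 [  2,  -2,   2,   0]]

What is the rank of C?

Row reduce to echelon form.
R2 ← R2 − (4)·R1: [0, 13, -13, -17]
R3 ← R3 + (4)·R1: [0, -12, 12, 18]
R4 ← R4 − (2)·R1: [0, 7, -7, -11]
R5 ← R5 + (3)·R1: [0, -10, 10, 17]
R6 ← R6 + (2)·R1: [0, -8, 8, 10]
R3 ← R3 + (12/13)·R2: [0, 0, 0, 30/13]
R4 ← R4 − (7/13)·R2: [0, 0, 0, -24/13]
R5 ← R5 + (10/13)·R2: [0, 0, 0, 51/13]
R6 ← R6 + (8/13)·R2: [0, 0, 0, -6/13]
R4 ← R4 + (4/5)·R3: [0, 0, 0, 0]
R5 ← R5 − (17/10)·R3: [0, 0, 0, 0]
R6 ← R6 + (1/5)·R3: [0, 0, 0, 0]
Echelon form has 3 nonzero rows, so rank(C) = 3.

3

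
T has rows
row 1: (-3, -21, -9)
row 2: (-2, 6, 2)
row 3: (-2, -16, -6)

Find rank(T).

Row reduce to echelon form.
R2 ← R2 − (2/3)·R1: [0, 20, 8]
R3 ← R3 − (2/3)·R1: [0, -2, 0]
R3 ← R3 + (1/10)·R2: [0, 0, 4/5]
Echelon form has 3 nonzero rows, so rank(T) = 3.

3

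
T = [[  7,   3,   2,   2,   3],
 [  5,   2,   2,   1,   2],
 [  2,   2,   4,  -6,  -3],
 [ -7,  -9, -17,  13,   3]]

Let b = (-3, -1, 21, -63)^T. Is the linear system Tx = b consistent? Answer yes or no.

yes

Row reduce the augmented matrix [T | b].
R2 ← R2 − (5/7)·R1: [0, -1/7, 4/7, -3/7, -1/7, 8/7]
R3 ← R3 − (2/7)·R1: [0, 8/7, 24/7, -46/7, -27/7, 153/7]
R4 ← R4 + R1: [0, -6, -15, 15, 6, -66]
R3 ← R3 + (8)·R2: [0, 0, 8, -10, -5, 31]
R4 ← R4 − (42)·R2: [0, 0, -39, 33, 12, -114]
R4 ← R4 + (39/8)·R3: [0, 0, 0, -63/4, -99/8, 297/8]
The echelon form has 4 nonzero rows, and every pivot lies in the first 5 columns, so rank(T) = rank([T|b]) = 4.
The system is consistent.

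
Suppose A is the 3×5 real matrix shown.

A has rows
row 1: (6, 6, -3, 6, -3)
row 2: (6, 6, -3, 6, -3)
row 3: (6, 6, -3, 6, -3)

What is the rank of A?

1

Row reduce to echelon form.
R2 ← R2 − R1: [0, 0, 0, 0, 0]
R3 ← R3 − R1: [0, 0, 0, 0, 0]
Echelon form has 1 nonzero row, so rank(A) = 1.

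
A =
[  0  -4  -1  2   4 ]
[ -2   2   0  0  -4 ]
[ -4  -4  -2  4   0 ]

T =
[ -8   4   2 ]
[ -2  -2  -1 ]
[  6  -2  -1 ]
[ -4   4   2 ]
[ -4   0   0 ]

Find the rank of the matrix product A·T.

First compute AT:
[[-22,  18,   9],
 [ 28, -12,  -6],
 [ 12,  12,   6]]
Now row reduce the product.
R2 ← R2 + (14/11)·R1: [0, 120/11, 60/11]
R3 ← R3 + (6/11)·R1: [0, 240/11, 120/11]
R3 ← R3 − (2)·R2: [0, 0, 0]
2 nonzero rows, so rank(AT) = 2.

2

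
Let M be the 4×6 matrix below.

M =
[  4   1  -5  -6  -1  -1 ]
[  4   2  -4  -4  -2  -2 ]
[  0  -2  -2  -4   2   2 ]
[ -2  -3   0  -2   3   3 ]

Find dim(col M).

2

Row reduce to echelon form.
R2 ← R2 − R1: [0, 1, 1, 2, -1, -1]
R4 ← R4 + (1/2)·R1: [0, -5/2, -5/2, -5, 5/2, 5/2]
R3 ← R3 + (2)·R2: [0, 0, 0, 0, 0, 0]
R4 ← R4 + (5/2)·R2: [0, 0, 0, 0, 0, 0]
Echelon form has 2 nonzero rows, so rank(M) = 2.
The column space has dimension equal to the rank: 2.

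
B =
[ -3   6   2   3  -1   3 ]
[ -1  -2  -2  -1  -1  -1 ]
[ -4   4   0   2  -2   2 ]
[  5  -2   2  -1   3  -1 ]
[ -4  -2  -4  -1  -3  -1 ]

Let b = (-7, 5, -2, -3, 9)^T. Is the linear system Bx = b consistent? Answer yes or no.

Row reduce the augmented matrix [B | b].
R2 ← R2 − (1/3)·R1: [0, -4, -8/3, -2, -2/3, -2, 22/3]
R3 ← R3 − (4/3)·R1: [0, -4, -8/3, -2, -2/3, -2, 22/3]
R4 ← R4 + (5/3)·R1: [0, 8, 16/3, 4, 4/3, 4, -44/3]
R5 ← R5 − (4/3)·R1: [0, -10, -20/3, -5, -5/3, -5, 55/3]
R3 ← R3 − R2: [0, 0, 0, 0, 0, 0, 0]
R4 ← R4 + (2)·R2: [0, 0, 0, 0, 0, 0, 0]
R5 ← R5 − (5/2)·R2: [0, 0, 0, 0, 0, 0, 0]
The echelon form has 2 nonzero rows, and every pivot lies in the first 6 columns, so rank(B) = rank([B|b]) = 2.
The system is consistent.

yes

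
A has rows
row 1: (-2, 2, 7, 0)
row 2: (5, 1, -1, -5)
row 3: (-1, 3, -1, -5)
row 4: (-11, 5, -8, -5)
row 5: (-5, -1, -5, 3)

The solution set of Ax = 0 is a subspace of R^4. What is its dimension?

1

Row reduce to echelon form.
R2 ← R2 + (5/2)·R1: [0, 6, 33/2, -5]
R3 ← R3 − (1/2)·R1: [0, 2, -9/2, -5]
R4 ← R4 − (11/2)·R1: [0, -6, -93/2, -5]
R5 ← R5 − (5/2)·R1: [0, -6, -45/2, 3]
R3 ← R3 − (1/3)·R2: [0, 0, -10, -10/3]
R4 ← R4 + R2: [0, 0, -30, -10]
R5 ← R5 + R2: [0, 0, -6, -2]
R4 ← R4 − (3)·R3: [0, 0, 0, 0]
R5 ← R5 − (3/5)·R3: [0, 0, 0, 0]
3 nonzero rows, so rank(A) = 3.
A has 4 columns; by rank–nullity, nullity = 4 − 3 = 1.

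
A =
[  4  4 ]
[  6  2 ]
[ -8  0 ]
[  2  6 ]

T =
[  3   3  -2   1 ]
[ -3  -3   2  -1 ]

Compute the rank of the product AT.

1

First compute AT:
[[  0,   0,   0,   0],
 [ 12,  12,  -8,   4],
 [-24, -24,  16,  -8],
 [-12, -12,   8,  -4]]
Now row reduce the product.
Swap R1 ↔ R2
R3 ← R3 + (2)·R1: [0, 0, 0, 0]
R4 ← R4 + R1: [0, 0, 0, 0]
1 nonzero row, so rank(AT) = 1.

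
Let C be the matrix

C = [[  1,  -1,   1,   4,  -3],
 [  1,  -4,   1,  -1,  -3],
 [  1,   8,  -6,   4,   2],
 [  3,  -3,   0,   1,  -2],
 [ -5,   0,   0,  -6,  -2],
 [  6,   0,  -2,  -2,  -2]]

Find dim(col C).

5

Row reduce to echelon form.
R2 ← R2 − R1: [0, -3, 0, -5, 0]
R3 ← R3 − R1: [0, 9, -7, 0, 5]
R4 ← R4 − (3)·R1: [0, 0, -3, -11, 7]
R5 ← R5 + (5)·R1: [0, -5, 5, 14, -17]
R6 ← R6 − (6)·R1: [0, 6, -8, -26, 16]
R3 ← R3 + (3)·R2: [0, 0, -7, -15, 5]
R5 ← R5 − (5/3)·R2: [0, 0, 5, 67/3, -17]
R6 ← R6 + (2)·R2: [0, 0, -8, -36, 16]
R4 ← R4 − (3/7)·R3: [0, 0, 0, -32/7, 34/7]
R5 ← R5 + (5/7)·R3: [0, 0, 0, 244/21, -94/7]
R6 ← R6 − (8/7)·R3: [0, 0, 0, -132/7, 72/7]
R5 ← R5 + (61/24)·R4: [0, 0, 0, 0, -13/12]
R6 ← R6 − (33/8)·R4: [0, 0, 0, 0, -39/4]
R6 ← R6 − (9)·R5: [0, 0, 0, 0, 0]
Echelon form has 5 nonzero rows, so rank(C) = 5.
The column space has dimension equal to the rank: 5.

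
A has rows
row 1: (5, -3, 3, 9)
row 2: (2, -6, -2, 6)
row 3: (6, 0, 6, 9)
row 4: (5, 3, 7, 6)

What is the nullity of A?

Row reduce to echelon form.
R2 ← R2 − (2/5)·R1: [0, -24/5, -16/5, 12/5]
R3 ← R3 − (6/5)·R1: [0, 18/5, 12/5, -9/5]
R4 ← R4 − R1: [0, 6, 4, -3]
R3 ← R3 + (3/4)·R2: [0, 0, 0, 0]
R4 ← R4 + (5/4)·R2: [0, 0, 0, 0]
2 nonzero rows, so rank(A) = 2.
A has 4 columns; by rank–nullity, nullity = 4 − 2 = 2.

2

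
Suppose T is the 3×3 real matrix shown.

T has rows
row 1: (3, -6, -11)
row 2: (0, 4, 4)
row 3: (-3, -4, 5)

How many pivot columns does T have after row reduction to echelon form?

3

Row reduce to echelon form.
R3 ← R3 + R1: [0, -10, -6]
R3 ← R3 + (5/2)·R2: [0, 0, 4]
Echelon form has 3 nonzero rows, so rank(T) = 3.
Each nonzero row contributes one pivot column: 3 pivot columns.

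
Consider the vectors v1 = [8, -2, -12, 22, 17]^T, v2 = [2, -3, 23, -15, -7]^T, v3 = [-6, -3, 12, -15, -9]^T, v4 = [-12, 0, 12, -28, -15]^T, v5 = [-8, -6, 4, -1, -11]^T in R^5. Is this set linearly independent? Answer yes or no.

Form the matrix with these vectors as rows and row reduce.
R2 ← R2 − (1/4)·R1: [0, -5/2, 26, -41/2, -45/4]
R3 ← R3 + (3/4)·R1: [0, -9/2, 3, 3/2, 15/4]
R4 ← R4 + (3/2)·R1: [0, -3, -6, 5, 21/2]
R5 ← R5 + R1: [0, -8, -8, 21, 6]
R3 ← R3 − (9/5)·R2: [0, 0, -219/5, 192/5, 24]
R4 ← R4 − (6/5)·R2: [0, 0, -186/5, 148/5, 24]
R5 ← R5 − (16/5)·R2: [0, 0, -456/5, 433/5, 42]
R4 ← R4 − (62/73)·R3: [0, 0, 0, -220/73, 264/73]
R5 ← R5 − (152/73)·R3: [0, 0, 0, 485/73, -582/73]
R5 ← R5 + (97/44)·R4: [0, 0, 0, 0, 0]
4 nonzero rows, so the 5 vectors span a space of dimension 4.
Since 4 < 5, the vectors are linearly dependent.

no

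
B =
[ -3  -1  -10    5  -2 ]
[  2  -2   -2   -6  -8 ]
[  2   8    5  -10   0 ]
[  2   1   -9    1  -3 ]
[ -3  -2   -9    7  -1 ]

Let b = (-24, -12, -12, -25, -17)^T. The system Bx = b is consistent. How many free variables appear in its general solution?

0

Row reduce the augmented matrix [B | b].
R2 ← R2 + (2/3)·R1: [0, -8/3, -26/3, -8/3, -28/3, -28]
R3 ← R3 + (2/3)·R1: [0, 22/3, -5/3, -20/3, -4/3, -28]
R4 ← R4 + (2/3)·R1: [0, 1/3, -47/3, 13/3, -13/3, -41]
R5 ← R5 − R1: [0, -1, 1, 2, 1, 7]
R3 ← R3 + (11/4)·R2: [0, 0, -51/2, -14, -27, -105]
R4 ← R4 + (1/8)·R2: [0, 0, -67/4, 4, -11/2, -89/2]
R5 ← R5 − (3/8)·R2: [0, 0, 17/4, 3, 9/2, 35/2]
R4 ← R4 − (67/102)·R3: [0, 0, 0, 673/51, 208/17, 416/17]
R5 ← R5 + (1/6)·R3: [0, 0, 0, 2/3, 0, 0]
R5 ← R5 − (34/673)·R4: [0, 0, 0, 0, -416/673, -832/673]
The echelon form has 5 nonzero rows, and every pivot lies in the first 5 columns, so rank(B) = rank([B|b]) = 5.
The system is consistent.
Free variables = (unknowns) − (rank) = 5 − 5 = 0.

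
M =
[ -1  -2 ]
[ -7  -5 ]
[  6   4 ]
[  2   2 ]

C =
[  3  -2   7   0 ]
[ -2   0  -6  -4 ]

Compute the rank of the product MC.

First compute MC:
[[  1,   2,   5,   8],
 [-11,  14, -19,  20],
 [ 10, -12,  18, -16],
 [  2,  -4,   2,  -8]]
Now row reduce the product.
R2 ← R2 + (11)·R1: [0, 36, 36, 108]
R3 ← R3 − (10)·R1: [0, -32, -32, -96]
R4 ← R4 − (2)·R1: [0, -8, -8, -24]
R3 ← R3 + (8/9)·R2: [0, 0, 0, 0]
R4 ← R4 + (2/9)·R2: [0, 0, 0, 0]
2 nonzero rows, so rank(MC) = 2.

2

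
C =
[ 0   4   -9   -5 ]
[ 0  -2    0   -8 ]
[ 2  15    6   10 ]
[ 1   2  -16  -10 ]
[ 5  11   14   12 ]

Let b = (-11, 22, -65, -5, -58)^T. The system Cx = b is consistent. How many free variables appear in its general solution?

0

Row reduce the augmented matrix [C | b].
Swap R1 ↔ R3
R4 ← R4 − (1/2)·R1: [0, -11/2, -19, -15, 55/2]
R5 ← R5 − (5/2)·R1: [0, -53/2, -1, -13, 209/2]
R3 ← R3 + (2)·R2: [0, 0, -9, -21, 33]
R4 ← R4 − (11/4)·R2: [0, 0, -19, 7, -33]
R5 ← R5 − (53/4)·R2: [0, 0, -1, 93, -187]
R4 ← R4 − (19/9)·R3: [0, 0, 0, 154/3, -308/3]
R5 ← R5 − (1/9)·R3: [0, 0, 0, 286/3, -572/3]
R5 ← R5 − (13/7)·R4: [0, 0, 0, 0, 0]
The echelon form has 4 nonzero rows, and every pivot lies in the first 4 columns, so rank(C) = rank([C|b]) = 4.
The system is consistent.
Free variables = (unknowns) − (rank) = 4 − 4 = 0.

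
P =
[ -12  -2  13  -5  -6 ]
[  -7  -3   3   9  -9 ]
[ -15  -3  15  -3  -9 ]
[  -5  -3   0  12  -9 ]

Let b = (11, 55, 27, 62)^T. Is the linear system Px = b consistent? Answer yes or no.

yes

Row reduce the augmented matrix [P | b].
R2 ← R2 − (7/12)·R1: [0, -11/6, -55/12, 143/12, -11/2, 583/12]
R3 ← R3 − (5/4)·R1: [0, -1/2, -5/4, 13/4, -3/2, 53/4]
R4 ← R4 − (5/12)·R1: [0, -13/6, -65/12, 169/12, -13/2, 689/12]
R3 ← R3 − (3/11)·R2: [0, 0, 0, 0, 0, 0]
R4 ← R4 − (13/11)·R2: [0, 0, 0, 0, 0, 0]
The echelon form has 2 nonzero rows, and every pivot lies in the first 5 columns, so rank(P) = rank([P|b]) = 2.
The system is consistent.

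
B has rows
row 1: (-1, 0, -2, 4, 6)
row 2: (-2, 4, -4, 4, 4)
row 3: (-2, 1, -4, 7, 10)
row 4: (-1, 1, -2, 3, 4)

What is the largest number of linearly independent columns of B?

Row reduce to echelon form.
R2 ← R2 − (2)·R1: [0, 4, 0, -4, -8]
R3 ← R3 − (2)·R1: [0, 1, 0, -1, -2]
R4 ← R4 − R1: [0, 1, 0, -1, -2]
R3 ← R3 − (1/4)·R2: [0, 0, 0, 0, 0]
R4 ← R4 − (1/4)·R2: [0, 0, 0, 0, 0]
Echelon form has 2 nonzero rows, so rank(B) = 2.
The rank gives the maximum number of linearly independent columns: 2.

2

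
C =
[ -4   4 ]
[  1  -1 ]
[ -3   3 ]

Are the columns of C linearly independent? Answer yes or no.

Row reduce C to echelon form.
R2 ← R2 + (1/4)·R1: [0, 0]
R3 ← R3 − (3/4)·R1: [0, 0]
1 pivot among 2 columns.
Only 1 < 2 pivot columns, so the columns are linearly dependent.

no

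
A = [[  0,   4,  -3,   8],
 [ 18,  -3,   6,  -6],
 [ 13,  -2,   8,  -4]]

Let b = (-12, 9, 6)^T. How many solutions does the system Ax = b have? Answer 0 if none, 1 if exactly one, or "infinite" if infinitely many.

infinite

Row reduce the augmented matrix [A | b].
Swap R1 ↔ R2
R3 ← R3 − (13/18)·R1: [0, 1/6, 11/3, 1/3, -1/2]
R3 ← R3 − (1/24)·R2: [0, 0, 91/24, 0, 0]
The echelon form has 3 nonzero rows, and every pivot lies in the first 4 columns, so rank(A) = rank([A|b]) = 3.
The system is consistent.
rank = 3 < 4 unknowns, so there are infinitely many solutions.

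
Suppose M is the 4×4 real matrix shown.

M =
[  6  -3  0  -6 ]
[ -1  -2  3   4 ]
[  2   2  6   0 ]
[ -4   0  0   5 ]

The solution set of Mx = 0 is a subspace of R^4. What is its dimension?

1

Row reduce to echelon form.
R2 ← R2 + (1/6)·R1: [0, -5/2, 3, 3]
R3 ← R3 − (1/3)·R1: [0, 3, 6, 2]
R4 ← R4 + (2/3)·R1: [0, -2, 0, 1]
R3 ← R3 + (6/5)·R2: [0, 0, 48/5, 28/5]
R4 ← R4 − (4/5)·R2: [0, 0, -12/5, -7/5]
R4 ← R4 + (1/4)·R3: [0, 0, 0, 0]
3 nonzero rows, so rank(M) = 3.
M has 4 columns; by rank–nullity, nullity = 4 − 3 = 1.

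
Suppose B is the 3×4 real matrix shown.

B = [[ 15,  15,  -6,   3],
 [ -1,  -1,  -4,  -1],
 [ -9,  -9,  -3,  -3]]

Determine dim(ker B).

2

Row reduce to echelon form.
R2 ← R2 + (1/15)·R1: [0, 0, -22/5, -4/5]
R3 ← R3 + (3/5)·R1: [0, 0, -33/5, -6/5]
R3 ← R3 − (3/2)·R2: [0, 0, 0, 0]
2 nonzero rows, so rank(B) = 2.
B has 4 columns; by rank–nullity, nullity = 4 − 2 = 2.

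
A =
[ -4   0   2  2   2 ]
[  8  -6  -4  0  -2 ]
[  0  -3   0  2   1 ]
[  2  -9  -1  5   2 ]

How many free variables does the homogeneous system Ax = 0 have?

3

Row reduce to echelon form.
R2 ← R2 + (2)·R1: [0, -6, 0, 4, 2]
R4 ← R4 + (1/2)·R1: [0, -9, 0, 6, 3]
R3 ← R3 − (1/2)·R2: [0, 0, 0, 0, 0]
R4 ← R4 − (3/2)·R2: [0, 0, 0, 0, 0]
2 nonzero rows, so rank(A) = 2.
A has 5 columns; by rank–nullity, nullity = 5 − 2 = 3.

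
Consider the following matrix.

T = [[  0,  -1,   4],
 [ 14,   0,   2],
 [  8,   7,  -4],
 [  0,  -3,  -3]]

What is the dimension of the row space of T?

3

Row reduce to echelon form.
Swap R1 ↔ R2
R3 ← R3 − (4/7)·R1: [0, 7, -36/7]
R3 ← R3 + (7)·R2: [0, 0, 160/7]
R4 ← R4 − (3)·R2: [0, 0, -15]
R4 ← R4 + (21/32)·R3: [0, 0, 0]
Echelon form has 3 nonzero rows, so rank(T) = 3.
The row space has dimension equal to the rank: 3.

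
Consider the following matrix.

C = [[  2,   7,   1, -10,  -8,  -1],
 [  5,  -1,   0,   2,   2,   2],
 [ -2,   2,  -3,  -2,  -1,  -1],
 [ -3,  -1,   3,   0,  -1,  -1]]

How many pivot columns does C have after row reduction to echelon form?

Row reduce to echelon form.
R2 ← R2 − (5/2)·R1: [0, -37/2, -5/2, 27, 22, 9/2]
R3 ← R3 + R1: [0, 9, -2, -12, -9, -2]
R4 ← R4 + (3/2)·R1: [0, 19/2, 9/2, -15, -13, -5/2]
R3 ← R3 + (18/37)·R2: [0, 0, -119/37, 42/37, 63/37, 7/37]
R4 ← R4 + (19/37)·R2: [0, 0, 119/37, -42/37, -63/37, -7/37]
R4 ← R4 + R3: [0, 0, 0, 0, 0, 0]
Echelon form has 3 nonzero rows, so rank(C) = 3.
Each nonzero row contributes one pivot column: 3 pivot columns.

3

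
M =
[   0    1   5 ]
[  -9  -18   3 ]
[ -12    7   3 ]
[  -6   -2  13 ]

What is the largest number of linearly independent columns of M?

3

Row reduce to echelon form.
Swap R1 ↔ R2
R3 ← R3 − (4/3)·R1: [0, 31, -1]
R4 ← R4 − (2/3)·R1: [0, 10, 11]
R3 ← R3 − (31)·R2: [0, 0, -156]
R4 ← R4 − (10)·R2: [0, 0, -39]
R4 ← R4 − (1/4)·R3: [0, 0, 0]
Echelon form has 3 nonzero rows, so rank(M) = 3.
The rank gives the maximum number of linearly independent columns: 3.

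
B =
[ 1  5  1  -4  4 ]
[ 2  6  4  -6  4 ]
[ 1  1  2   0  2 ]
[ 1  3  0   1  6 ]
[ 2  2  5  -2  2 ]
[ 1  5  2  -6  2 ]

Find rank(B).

Row reduce to echelon form.
R2 ← R2 − (2)·R1: [0, -4, 2, 2, -4]
R3 ← R3 − R1: [0, -4, 1, 4, -2]
R4 ← R4 − R1: [0, -2, -1, 5, 2]
R5 ← R5 − (2)·R1: [0, -8, 3, 6, -6]
R6 ← R6 − R1: [0, 0, 1, -2, -2]
R3 ← R3 − R2: [0, 0, -1, 2, 2]
R4 ← R4 − (1/2)·R2: [0, 0, -2, 4, 4]
R5 ← R5 − (2)·R2: [0, 0, -1, 2, 2]
R4 ← R4 − (2)·R3: [0, 0, 0, 0, 0]
R5 ← R5 − R3: [0, 0, 0, 0, 0]
R6 ← R6 + R3: [0, 0, 0, 0, 0]
Echelon form has 3 nonzero rows, so rank(B) = 3.

3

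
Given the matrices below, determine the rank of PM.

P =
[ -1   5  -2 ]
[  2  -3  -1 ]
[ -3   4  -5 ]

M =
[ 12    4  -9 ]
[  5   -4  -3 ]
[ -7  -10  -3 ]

First compute PM:
[[ 27,  -4,   0],
 [ 16,  30,  -6],
 [ 19,  22,  30]]
Now row reduce the product.
R2 ← R2 − (16/27)·R1: [0, 874/27, -6]
R3 ← R3 − (19/27)·R1: [0, 670/27, 30]
R3 ← R3 − (335/437)·R2: [0, 0, 15120/437]
3 nonzero rows, so rank(PM) = 3.

3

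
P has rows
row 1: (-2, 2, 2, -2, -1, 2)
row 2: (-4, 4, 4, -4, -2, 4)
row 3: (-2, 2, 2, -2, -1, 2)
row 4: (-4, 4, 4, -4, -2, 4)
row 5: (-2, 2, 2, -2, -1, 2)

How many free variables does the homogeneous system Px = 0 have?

Row reduce to echelon form.
R2 ← R2 − (2)·R1: [0, 0, 0, 0, 0, 0]
R3 ← R3 − R1: [0, 0, 0, 0, 0, 0]
R4 ← R4 − (2)·R1: [0, 0, 0, 0, 0, 0]
R5 ← R5 − R1: [0, 0, 0, 0, 0, 0]
1 nonzero row, so rank(P) = 1.
P has 6 columns; by rank–nullity, nullity = 6 − 1 = 5.

5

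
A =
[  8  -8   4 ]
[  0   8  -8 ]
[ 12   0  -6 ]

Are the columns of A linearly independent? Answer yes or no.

Row reduce A to echelon form.
R3 ← R3 − (3/2)·R1: [0, 12, -12]
R3 ← R3 − (3/2)·R2: [0, 0, 0]
2 pivots among 3 columns.
Only 2 < 3 pivot columns, so the columns are linearly dependent.

no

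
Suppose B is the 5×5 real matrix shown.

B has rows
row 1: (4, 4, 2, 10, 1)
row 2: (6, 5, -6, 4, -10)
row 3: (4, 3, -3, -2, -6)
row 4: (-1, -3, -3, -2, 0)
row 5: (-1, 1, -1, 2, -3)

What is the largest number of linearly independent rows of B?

Row reduce to echelon form.
R2 ← R2 − (3/2)·R1: [0, -1, -9, -11, -23/2]
R3 ← R3 − R1: [0, -1, -5, -12, -7]
R4 ← R4 + (1/4)·R1: [0, -2, -5/2, 1/2, 1/4]
R5 ← R5 + (1/4)·R1: [0, 2, -1/2, 9/2, -11/4]
R3 ← R3 − R2: [0, 0, 4, -1, 9/2]
R4 ← R4 − (2)·R2: [0, 0, 31/2, 45/2, 93/4]
R5 ← R5 + (2)·R2: [0, 0, -37/2, -35/2, -103/4]
R4 ← R4 − (31/8)·R3: [0, 0, 0, 211/8, 93/16]
R5 ← R5 + (37/8)·R3: [0, 0, 0, -177/8, -79/16]
R5 ← R5 + (177/211)·R4: [0, 0, 0, 0, -13/211]
Echelon form has 5 nonzero rows, so rank(B) = 5.
The rank gives the maximum number of linearly independent rows: 5.

5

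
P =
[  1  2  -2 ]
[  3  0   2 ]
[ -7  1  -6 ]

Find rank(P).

2

Row reduce to echelon form.
R2 ← R2 − (3)·R1: [0, -6, 8]
R3 ← R3 + (7)·R1: [0, 15, -20]
R3 ← R3 + (5/2)·R2: [0, 0, 0]
Echelon form has 2 nonzero rows, so rank(P) = 2.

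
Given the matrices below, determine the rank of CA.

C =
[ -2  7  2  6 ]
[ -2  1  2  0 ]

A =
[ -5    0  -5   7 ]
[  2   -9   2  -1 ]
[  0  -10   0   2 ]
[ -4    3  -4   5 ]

2

First compute CA:
[[  0, -65,   0,  13],
 [ 12, -29,  12, -11]]
Now row reduce the product.
Swap R1 ↔ R2
2 nonzero rows, so rank(CA) = 2.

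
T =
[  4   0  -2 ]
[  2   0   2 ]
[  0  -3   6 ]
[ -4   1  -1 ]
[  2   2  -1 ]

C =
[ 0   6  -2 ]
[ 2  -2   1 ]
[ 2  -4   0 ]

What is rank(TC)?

First compute TC:
[[ -4,  32,  -8],
 [  4,   4,  -4],
 [  6, -18,  -3],
 [  0, -22,   9],
 [  2,  12,  -2]]
Now row reduce the product.
R2 ← R2 + R1: [0, 36, -12]
R3 ← R3 + (3/2)·R1: [0, 30, -15]
R5 ← R5 + (1/2)·R1: [0, 28, -6]
R3 ← R3 − (5/6)·R2: [0, 0, -5]
R4 ← R4 + (11/18)·R2: [0, 0, 5/3]
R5 ← R5 − (7/9)·R2: [0, 0, 10/3]
R4 ← R4 + (1/3)·R3: [0, 0, 0]
R5 ← R5 + (2/3)·R3: [0, 0, 0]
3 nonzero rows, so rank(TC) = 3.

3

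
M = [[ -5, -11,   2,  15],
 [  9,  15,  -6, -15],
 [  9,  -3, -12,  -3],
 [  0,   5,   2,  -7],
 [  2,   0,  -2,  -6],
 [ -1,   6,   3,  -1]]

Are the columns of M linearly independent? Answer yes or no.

no

Row reduce M to echelon form.
R2 ← R2 + (9/5)·R1: [0, -24/5, -12/5, 12]
R3 ← R3 + (9/5)·R1: [0, -114/5, -42/5, 24]
R5 ← R5 + (2/5)·R1: [0, -22/5, -6/5, 0]
R6 ← R6 − (1/5)·R1: [0, 41/5, 13/5, -4]
R3 ← R3 − (19/4)·R2: [0, 0, 3, -33]
R4 ← R4 + (25/24)·R2: [0, 0, -1/2, 11/2]
R5 ← R5 − (11/12)·R2: [0, 0, 1, -11]
R6 ← R6 + (41/24)·R2: [0, 0, -3/2, 33/2]
R4 ← R4 + (1/6)·R3: [0, 0, 0, 0]
R5 ← R5 − (1/3)·R3: [0, 0, 0, 0]
R6 ← R6 + (1/2)·R3: [0, 0, 0, 0]
3 pivots among 4 columns.
Only 3 < 4 pivot columns, so the columns are linearly dependent.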